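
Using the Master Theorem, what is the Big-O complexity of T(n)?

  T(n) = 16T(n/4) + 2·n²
Θ(n² log n)

Master Theorem: a = 16, b = 4, f(n) = 2·n².
Compute the critical exponent d = log₄(16) = 2.
Compare f(n) = Θ(n²) against n^d:
  k = 2 = d, so f(n) = Θ(n^d) — Case 2.
  Work is balanced across levels: T(n) = Θ(n^d log n) = Θ(n² log n).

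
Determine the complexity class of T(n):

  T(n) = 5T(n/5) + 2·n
Θ(n log n)

Master Theorem: a = 5, b = 5, f(n) = 2·n.
Compute the critical exponent d = log₅(5) = 1.
Compare f(n) = Θ(n) against n^d:
  k = 1 = d, so f(n) = Θ(n^d) — Case 2.
  Work is balanced across levels: T(n) = Θ(n^d log n) = Θ(n log n).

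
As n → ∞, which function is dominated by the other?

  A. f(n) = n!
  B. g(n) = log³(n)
B

f(n) = n! is O(n!), while g(n) = log³(n) is O(log³ n).
Since O(log³ n) grows slower than O(n!), g(n) is dominated.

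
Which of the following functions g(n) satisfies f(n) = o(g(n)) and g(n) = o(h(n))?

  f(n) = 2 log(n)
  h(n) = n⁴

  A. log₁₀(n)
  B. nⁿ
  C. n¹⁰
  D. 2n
D

We need g(n) with 2 log(n) = o(g(n)) and g(n) = o(n⁴), i.e. O(log n) ≺ g ≺ O(n⁴).
Check each option:
  A. log₁₀(n) — O(log n) does not grow strictly faster than f(n)
  B. nⁿ — O(nⁿ) does not grow strictly slower than h(n)
  C. n¹⁰ — O(n¹⁰) does not grow strictly slower than h(n)
  D. 2n — O(n) is strictly between O(log n) and O(n⁴) ✓

Only option D (2n) lies strictly between.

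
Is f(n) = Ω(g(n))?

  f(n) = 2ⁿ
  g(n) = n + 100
True

f(n) = 2ⁿ is O(2ⁿ), and g(n) = n + 100 is O(n).
Since O(2ⁿ) grows at least as fast as O(n), f(n) = Ω(g(n)) is true.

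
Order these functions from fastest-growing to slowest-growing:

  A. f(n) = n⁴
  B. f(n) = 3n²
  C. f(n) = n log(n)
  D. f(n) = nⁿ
D > A > B > C

Comparing growth rates:
D = nⁿ is O(nⁿ)
A = n⁴ is O(n⁴)
B = 3n² is O(n²)
C = n log(n) is O(n log n)

Therefore, the order from fastest to slowest is: D > A > B > C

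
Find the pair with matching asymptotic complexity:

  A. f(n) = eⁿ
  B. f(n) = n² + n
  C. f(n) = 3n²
B and C

Examining each function:
  A. eⁿ is O(eⁿ)
  B. n² + n is O(n²)
  C. 3n² is O(n²)

Functions B and C both have the same complexity class.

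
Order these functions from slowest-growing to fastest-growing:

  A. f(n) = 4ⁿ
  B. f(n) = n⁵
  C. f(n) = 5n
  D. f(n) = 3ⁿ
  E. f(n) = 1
E < C < B < D < A

Comparing growth rates:
E = 1 is O(1)
C = 5n is O(n)
B = n⁵ is O(n⁵)
D = 3ⁿ is O(3ⁿ)
A = 4ⁿ is O(4ⁿ)

Therefore, the order from slowest to fastest is: E < C < B < D < A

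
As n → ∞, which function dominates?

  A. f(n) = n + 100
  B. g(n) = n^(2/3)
A

f(n) = n + 100 is O(n), while g(n) = n^(2/3) is O(n^(2/3)).
Since O(n) grows faster than O(n^(2/3)), f(n) dominates.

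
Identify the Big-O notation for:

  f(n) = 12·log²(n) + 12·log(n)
O(log² n)

The dominant term in 12·log²(n) + 12·log(n) is 12·log²(n), which is Θ(log² n).
Lower-order terms (12·log(n)) are asymptotically negligible.
Constants are absorbed, so the tightest bound is O(log² n).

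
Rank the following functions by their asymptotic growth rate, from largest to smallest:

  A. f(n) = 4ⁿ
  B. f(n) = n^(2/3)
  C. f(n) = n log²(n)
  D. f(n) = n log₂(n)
A > C > D > B

Comparing growth rates:
A = 4ⁿ is O(4ⁿ)
C = n log²(n) is O(n log² n)
D = n log₂(n) is O(n log n)
B = n^(2/3) is O(n^(2/3))

Therefore, the order from fastest to slowest is: A > C > D > B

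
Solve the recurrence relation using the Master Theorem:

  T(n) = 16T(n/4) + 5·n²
Θ(n² log n)

Master Theorem: a = 16, b = 4, f(n) = 5·n².
Compute the critical exponent d = log₄(16) = 2.
Compare f(n) = Θ(n²) against n^d:
  k = 2 = d, so f(n) = Θ(n^d) — Case 2.
  Work is balanced across levels: T(n) = Θ(n^d log n) = Θ(n² log n).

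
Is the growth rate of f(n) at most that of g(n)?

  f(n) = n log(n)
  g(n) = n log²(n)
True

f(n) = n log(n) is O(n log n), and g(n) = n log²(n) is O(n log² n).
Since O(n log n) ⊆ O(n log² n) (f grows no faster than g), f(n) = O(g(n)) is true.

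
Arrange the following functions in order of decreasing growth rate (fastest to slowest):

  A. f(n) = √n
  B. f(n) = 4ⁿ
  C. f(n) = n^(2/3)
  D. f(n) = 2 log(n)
B > C > A > D

Comparing growth rates:
B = 4ⁿ is O(4ⁿ)
C = n^(2/3) is O(n^(2/3))
A = √n is O(√n)
D = 2 log(n) is O(log n)

Therefore, the order from fastest to slowest is: B > C > A > D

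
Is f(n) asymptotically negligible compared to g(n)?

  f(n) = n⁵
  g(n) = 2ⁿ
True

f(n) = n⁵ is O(n⁵), and g(n) = 2ⁿ is O(2ⁿ).
Since O(n⁵) grows strictly slower than O(2ⁿ), f(n) = o(g(n)) is true.
This means lim(n→∞) f(n)/g(n) = 0.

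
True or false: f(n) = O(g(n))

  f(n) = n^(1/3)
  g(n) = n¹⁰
True

f(n) = n^(1/3) is O(n^(1/3)), and g(n) = n¹⁰ is O(n¹⁰).
Since O(n^(1/3)) ⊆ O(n¹⁰) (f grows no faster than g), f(n) = O(g(n)) is true.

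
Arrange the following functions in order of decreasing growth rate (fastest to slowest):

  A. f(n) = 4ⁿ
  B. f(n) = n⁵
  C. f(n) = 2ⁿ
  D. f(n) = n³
A > C > B > D

Comparing growth rates:
A = 4ⁿ is O(4ⁿ)
C = 2ⁿ is O(2ⁿ)
B = n⁵ is O(n⁵)
D = n³ is O(n³)

Therefore, the order from fastest to slowest is: A > C > B > D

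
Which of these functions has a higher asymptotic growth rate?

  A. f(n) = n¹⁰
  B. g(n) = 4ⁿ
B

f(n) = n¹⁰ is O(n¹⁰), while g(n) = 4ⁿ is O(4ⁿ).
Since O(4ⁿ) grows faster than O(n¹⁰), g(n) dominates.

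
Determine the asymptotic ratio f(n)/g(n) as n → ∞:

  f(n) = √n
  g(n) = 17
∞

Since √n (O(√n)) grows faster than 17 (O(1)),
the ratio f(n)/g(n) → ∞ as n → ∞.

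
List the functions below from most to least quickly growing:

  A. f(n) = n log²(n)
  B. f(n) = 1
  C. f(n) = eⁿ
C > A > B

Comparing growth rates:
C = eⁿ is O(eⁿ)
A = n log²(n) is O(n log² n)
B = 1 is O(1)

Therefore, the order from fastest to slowest is: C > A > B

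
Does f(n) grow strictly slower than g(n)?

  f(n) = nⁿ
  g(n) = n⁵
False

f(n) = nⁿ is O(nⁿ), and g(n) = n⁵ is O(n⁵).
Since O(nⁿ) grows faster than or equal to O(n⁵), f(n) = o(g(n)) is false.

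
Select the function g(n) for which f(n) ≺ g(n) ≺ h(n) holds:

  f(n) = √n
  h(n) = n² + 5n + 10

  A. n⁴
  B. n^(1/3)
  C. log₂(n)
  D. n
D

We need g(n) with √n = o(g(n)) and g(n) = o(n² + 5n + 10), i.e. O(√n) ≺ g ≺ O(n²).
Check each option:
  A. n⁴ — O(n⁴) does not grow strictly slower than h(n)
  B. n^(1/3) — O(n^(1/3)) does not grow strictly faster than f(n)
  C. log₂(n) — O(log n) does not grow strictly faster than f(n)
  D. n — O(n) is strictly between O(√n) and O(n²) ✓

Only option D (n) lies strictly between.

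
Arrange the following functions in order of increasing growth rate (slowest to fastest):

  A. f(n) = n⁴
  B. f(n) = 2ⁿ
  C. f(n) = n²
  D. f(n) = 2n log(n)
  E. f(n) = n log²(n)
D < E < C < A < B

Comparing growth rates:
D = 2n log(n) is O(n log n)
E = n log²(n) is O(n log² n)
C = n² is O(n²)
A = n⁴ is O(n⁴)
B = 2ⁿ is O(2ⁿ)

Therefore, the order from slowest to fastest is: D < E < C < A < B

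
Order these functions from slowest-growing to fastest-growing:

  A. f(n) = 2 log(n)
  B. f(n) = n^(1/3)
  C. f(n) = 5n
A < B < C

Comparing growth rates:
A = 2 log(n) is O(log n)
B = n^(1/3) is O(n^(1/3))
C = 5n is O(n)

Therefore, the order from slowest to fastest is: A < B < C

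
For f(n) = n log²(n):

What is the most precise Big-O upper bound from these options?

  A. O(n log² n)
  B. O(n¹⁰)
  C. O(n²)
A

f(n) = n log²(n) is O(n log² n).
All listed options are valid Big-O bounds (upper bounds),
but O(n log² n) is the tightest (smallest valid bound).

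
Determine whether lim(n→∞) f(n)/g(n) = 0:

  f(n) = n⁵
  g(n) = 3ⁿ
True

f(n) = n⁵ is O(n⁵), and g(n) = 3ⁿ is O(3ⁿ).
Since O(n⁵) grows strictly slower than O(3ⁿ), f(n) = o(g(n)) is true.
This means lim(n→∞) f(n)/g(n) = 0.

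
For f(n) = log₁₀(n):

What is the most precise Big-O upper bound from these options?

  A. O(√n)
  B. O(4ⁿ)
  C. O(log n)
C

f(n) = log₁₀(n) is O(log n).
All listed options are valid Big-O bounds (upper bounds),
but O(log n) is the tightest (smallest valid bound).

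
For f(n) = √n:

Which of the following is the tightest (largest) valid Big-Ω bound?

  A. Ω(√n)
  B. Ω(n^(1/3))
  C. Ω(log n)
A

f(n) = √n is Ω(√n).
All listed options are valid Big-Ω bounds (lower bounds),
but Ω(√n) is the tightest (largest valid bound).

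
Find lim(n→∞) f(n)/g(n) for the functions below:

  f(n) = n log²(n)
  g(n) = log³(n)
∞

Since n log²(n) (O(n log² n)) grows faster than log³(n) (O(log³ n)),
the ratio f(n)/g(n) → ∞ as n → ∞.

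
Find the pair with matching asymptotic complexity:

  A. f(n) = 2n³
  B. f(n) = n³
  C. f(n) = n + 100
A and B

Examining each function:
  A. 2n³ is O(n³)
  B. n³ is O(n³)
  C. n + 100 is O(n)

Functions A and B both have the same complexity class.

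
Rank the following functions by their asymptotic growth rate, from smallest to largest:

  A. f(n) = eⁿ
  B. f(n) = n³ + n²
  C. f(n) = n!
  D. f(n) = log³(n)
D < B < A < C

Comparing growth rates:
D = log³(n) is O(log³ n)
B = n³ + n² is O(n³)
A = eⁿ is O(eⁿ)
C = n! is O(n!)

Therefore, the order from slowest to fastest is: D < B < A < C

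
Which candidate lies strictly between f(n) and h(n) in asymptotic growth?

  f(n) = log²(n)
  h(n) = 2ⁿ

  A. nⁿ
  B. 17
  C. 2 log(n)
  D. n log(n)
D

We need g(n) with log²(n) = o(g(n)) and g(n) = o(2ⁿ), i.e. O(log² n) ≺ g ≺ O(2ⁿ).
Check each option:
  A. nⁿ — O(nⁿ) does not grow strictly slower than h(n)
  B. 17 — O(1) does not grow strictly faster than f(n)
  C. 2 log(n) — O(log n) does not grow strictly faster than f(n)
  D. n log(n) — O(n log n) is strictly between O(log² n) and O(2ⁿ) ✓

Only option D (n log(n)) lies strictly between.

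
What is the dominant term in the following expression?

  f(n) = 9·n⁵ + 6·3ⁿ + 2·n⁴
6·3ⁿ

Looking at each term:
  - 9·n⁵ is O(n⁵)
  - 6·3ⁿ is O(3ⁿ)
  - 2·n⁴ is O(n⁴)

The term 6·3ⁿ (O(3ⁿ)) grows fastest and dominates all others.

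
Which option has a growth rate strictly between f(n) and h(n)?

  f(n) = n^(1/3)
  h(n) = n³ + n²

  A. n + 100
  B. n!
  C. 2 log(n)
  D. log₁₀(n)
A

We need g(n) with n^(1/3) = o(g(n)) and g(n) = o(n³ + n²), i.e. O(n^(1/3)) ≺ g ≺ O(n³).
Check each option:
  A. n + 100 — O(n) is strictly between O(n^(1/3)) and O(n³) ✓
  B. n! — O(n!) does not grow strictly slower than h(n)
  C. 2 log(n) — O(log n) does not grow strictly faster than f(n)
  D. log₁₀(n) — O(log n) does not grow strictly faster than f(n)

Only option A (n + 100) lies strictly between.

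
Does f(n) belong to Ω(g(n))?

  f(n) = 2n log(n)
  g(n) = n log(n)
True

f(n) = 2n log(n) and g(n) = n log(n) are both O(n log n).
Big-Ω permits equal growth rates (f ≥ c·g for some c > 0), so f(n) = Ω(g(n)) is true.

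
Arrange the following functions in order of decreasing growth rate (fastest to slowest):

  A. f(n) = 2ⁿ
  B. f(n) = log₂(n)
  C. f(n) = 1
A > B > C

Comparing growth rates:
A = 2ⁿ is O(2ⁿ)
B = log₂(n) is O(log n)
C = 1 is O(1)

Therefore, the order from fastest to slowest is: A > B > C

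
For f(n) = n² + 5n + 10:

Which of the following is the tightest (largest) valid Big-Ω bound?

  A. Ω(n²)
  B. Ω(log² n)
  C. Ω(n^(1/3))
A

f(n) = n² + 5n + 10 is Ω(n²).
All listed options are valid Big-Ω bounds (lower bounds),
but Ω(n²) is the tightest (largest valid bound).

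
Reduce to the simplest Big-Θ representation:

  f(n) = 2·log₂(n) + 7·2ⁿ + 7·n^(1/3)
Θ(2ⁿ)

Order the terms by growth rate: 2·log₂(n) ≺ 7·n^(1/3) ≺ 7·2ⁿ.
The fastest-growing term 7·2ⁿ dominates as n → ∞; dropping its constant factor gives Θ(2ⁿ).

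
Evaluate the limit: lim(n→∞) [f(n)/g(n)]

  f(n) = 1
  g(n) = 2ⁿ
0

Since 1 (O(1)) grows slower than 2ⁿ (O(2ⁿ)),
the ratio f(n)/g(n) → 0 as n → ∞.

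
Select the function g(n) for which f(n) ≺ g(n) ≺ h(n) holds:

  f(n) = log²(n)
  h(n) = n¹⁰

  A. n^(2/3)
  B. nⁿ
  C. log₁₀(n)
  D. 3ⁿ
A

We need g(n) with log²(n) = o(g(n)) and g(n) = o(n¹⁰), i.e. O(log² n) ≺ g ≺ O(n¹⁰).
Check each option:
  A. n^(2/3) — O(n^(2/3)) is strictly between O(log² n) and O(n¹⁰) ✓
  B. nⁿ — O(nⁿ) does not grow strictly slower than h(n)
  C. log₁₀(n) — O(log n) does not grow strictly faster than f(n)
  D. 3ⁿ — O(3ⁿ) does not grow strictly slower than h(n)

Only option A (n^(2/3)) lies strictly between.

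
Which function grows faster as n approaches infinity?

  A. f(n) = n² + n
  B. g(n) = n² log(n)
B

f(n) = n² + n is O(n²), while g(n) = n² log(n) is O(n² log n).
Since O(n² log n) grows faster than O(n²), g(n) dominates.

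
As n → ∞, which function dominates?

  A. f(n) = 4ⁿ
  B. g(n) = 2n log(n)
A

f(n) = 4ⁿ is O(4ⁿ), while g(n) = 2n log(n) is O(n log n).
Since O(4ⁿ) grows faster than O(n log n), f(n) dominates.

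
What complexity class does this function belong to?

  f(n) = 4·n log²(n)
O(n log² n)

The dominant term in 4·n log²(n) is 4·n log²(n), which is Θ(n log² n).
Constants are absorbed, so the tightest bound is O(n log² n).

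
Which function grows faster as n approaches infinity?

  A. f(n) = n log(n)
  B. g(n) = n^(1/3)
A

f(n) = n log(n) is O(n log n), while g(n) = n^(1/3) is O(n^(1/3)).
Since O(n log n) grows faster than O(n^(1/3)), f(n) dominates.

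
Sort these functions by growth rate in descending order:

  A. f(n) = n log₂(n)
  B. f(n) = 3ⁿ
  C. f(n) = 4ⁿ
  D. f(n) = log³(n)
C > B > A > D

Comparing growth rates:
C = 4ⁿ is O(4ⁿ)
B = 3ⁿ is O(3ⁿ)
A = n log₂(n) is O(n log n)
D = log³(n) is O(log³ n)

Therefore, the order from fastest to slowest is: C > B > A > D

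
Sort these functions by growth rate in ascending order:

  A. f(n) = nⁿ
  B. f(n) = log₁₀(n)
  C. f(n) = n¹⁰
B < C < A

Comparing growth rates:
B = log₁₀(n) is O(log n)
C = n¹⁰ is O(n¹⁰)
A = nⁿ is O(nⁿ)

Therefore, the order from slowest to fastest is: B < C < A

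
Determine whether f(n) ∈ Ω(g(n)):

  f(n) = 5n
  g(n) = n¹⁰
False

f(n) = 5n is O(n), and g(n) = n¹⁰ is O(n¹⁰).
Since O(n) grows slower than O(n¹⁰), f(n) = Ω(g(n)) is false.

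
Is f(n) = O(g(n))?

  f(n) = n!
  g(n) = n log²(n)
False

f(n) = n! is O(n!), and g(n) = n log²(n) is O(n log² n).
Since O(n!) grows faster than O(n log² n), f(n) = O(g(n)) is false.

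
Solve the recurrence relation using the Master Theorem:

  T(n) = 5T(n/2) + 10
Θ(n^log₂(5))

Master Theorem: a = 5, b = 2, f(n) = 10.
Compute the critical exponent d = log₂(5) = 2.322.
Compare f(n) = Θ(1) against n^d:
  k = 0 < d = 2.322, so f(n) = O(n^(d-ε)) — Case 1.
  The recursion cost dominates: T(n) = Θ(n^d) = Θ(n^log₂(5)).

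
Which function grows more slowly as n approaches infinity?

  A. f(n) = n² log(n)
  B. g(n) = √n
B

f(n) = n² log(n) is O(n² log n), while g(n) = √n is O(√n).
Since O(√n) grows slower than O(n² log n), g(n) is dominated.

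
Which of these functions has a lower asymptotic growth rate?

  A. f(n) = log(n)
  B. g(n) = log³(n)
A

f(n) = log(n) is O(log n), while g(n) = log³(n) is O(log³ n).
Since O(log n) grows slower than O(log³ n), f(n) is dominated.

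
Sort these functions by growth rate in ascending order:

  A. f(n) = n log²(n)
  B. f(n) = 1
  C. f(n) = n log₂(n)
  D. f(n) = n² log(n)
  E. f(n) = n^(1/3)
B < E < C < A < D

Comparing growth rates:
B = 1 is O(1)
E = n^(1/3) is O(n^(1/3))
C = n log₂(n) is O(n log n)
A = n log²(n) is O(n log² n)
D = n² log(n) is O(n² log n)

Therefore, the order from slowest to fastest is: B < E < C < A < D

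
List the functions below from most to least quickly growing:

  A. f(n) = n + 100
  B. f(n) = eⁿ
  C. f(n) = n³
B > C > A

Comparing growth rates:
B = eⁿ is O(eⁿ)
C = n³ is O(n³)
A = n + 100 is O(n)

Therefore, the order from fastest to slowest is: B > C > A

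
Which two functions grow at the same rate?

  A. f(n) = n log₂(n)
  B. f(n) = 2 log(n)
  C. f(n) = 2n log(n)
A and C

Examining each function:
  A. n log₂(n) is O(n log n)
  B. 2 log(n) is O(log n)
  C. 2n log(n) is O(n log n)

Functions A and C both have the same complexity class.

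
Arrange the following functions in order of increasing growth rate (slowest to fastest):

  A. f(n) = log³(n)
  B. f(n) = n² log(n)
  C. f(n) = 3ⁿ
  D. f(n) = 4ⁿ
A < B < C < D

Comparing growth rates:
A = log³(n) is O(log³ n)
B = n² log(n) is O(n² log n)
C = 3ⁿ is O(3ⁿ)
D = 4ⁿ is O(4ⁿ)

Therefore, the order from slowest to fastest is: A < B < C < D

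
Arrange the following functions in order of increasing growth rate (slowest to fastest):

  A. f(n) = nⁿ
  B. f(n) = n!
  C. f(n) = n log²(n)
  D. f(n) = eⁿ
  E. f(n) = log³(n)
E < C < D < B < A

Comparing growth rates:
E = log³(n) is O(log³ n)
C = n log²(n) is O(n log² n)
D = eⁿ is O(eⁿ)
B = n! is O(n!)
A = nⁿ is O(nⁿ)

Therefore, the order from slowest to fastest is: E < C < D < B < A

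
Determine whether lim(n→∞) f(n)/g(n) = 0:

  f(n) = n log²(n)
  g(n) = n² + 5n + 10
True

f(n) = n log²(n) is O(n log² n), and g(n) = n² + 5n + 10 is O(n²).
Since O(n log² n) grows strictly slower than O(n²), f(n) = o(g(n)) is true.
This means lim(n→∞) f(n)/g(n) = 0.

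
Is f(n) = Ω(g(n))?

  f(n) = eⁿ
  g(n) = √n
True

f(n) = eⁿ is O(eⁿ), and g(n) = √n is O(√n).
Since O(eⁿ) grows at least as fast as O(√n), f(n) = Ω(g(n)) is true.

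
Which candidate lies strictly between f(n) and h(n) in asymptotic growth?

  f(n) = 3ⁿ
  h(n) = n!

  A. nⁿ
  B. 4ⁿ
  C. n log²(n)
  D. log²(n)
B

We need g(n) with 3ⁿ = o(g(n)) and g(n) = o(n!), i.e. O(3ⁿ) ≺ g ≺ O(n!).
Check each option:
  A. nⁿ — O(nⁿ) does not grow strictly slower than h(n)
  B. 4ⁿ — O(4ⁿ) is strictly between O(3ⁿ) and O(n!) ✓
  C. n log²(n) — O(n log² n) does not grow strictly faster than f(n)
  D. log²(n) — O(log² n) does not grow strictly faster than f(n)

Only option B (4ⁿ) lies strictly between.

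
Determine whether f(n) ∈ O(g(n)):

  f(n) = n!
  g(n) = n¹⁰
False

f(n) = n! is O(n!), and g(n) = n¹⁰ is O(n¹⁰).
Since O(n!) grows faster than O(n¹⁰), f(n) = O(g(n)) is false.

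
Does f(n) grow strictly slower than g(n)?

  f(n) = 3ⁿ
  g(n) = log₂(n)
False

f(n) = 3ⁿ is O(3ⁿ), and g(n) = log₂(n) is O(log n).
Since O(3ⁿ) grows faster than or equal to O(log n), f(n) = o(g(n)) is false.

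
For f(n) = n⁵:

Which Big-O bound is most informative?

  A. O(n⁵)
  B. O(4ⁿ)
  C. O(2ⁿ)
A

f(n) = n⁵ is O(n⁵).
All listed options are valid Big-O bounds (upper bounds),
but O(n⁵) is the tightest (smallest valid bound).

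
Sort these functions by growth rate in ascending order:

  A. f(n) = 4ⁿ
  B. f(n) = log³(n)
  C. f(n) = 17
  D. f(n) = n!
C < B < A < D

Comparing growth rates:
C = 17 is O(1)
B = log³(n) is O(log³ n)
A = 4ⁿ is O(4ⁿ)
D = n! is O(n!)

Therefore, the order from slowest to fastest is: C < B < A < D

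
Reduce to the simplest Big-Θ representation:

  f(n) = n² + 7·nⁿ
Θ(nⁿ)

Order the terms by growth rate: n² ≺ 7·nⁿ.
The fastest-growing term 7·nⁿ dominates as n → ∞; dropping its constant factor gives Θ(nⁿ).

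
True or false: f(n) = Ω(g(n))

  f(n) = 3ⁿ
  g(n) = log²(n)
True

f(n) = 3ⁿ is O(3ⁿ), and g(n) = log²(n) is O(log² n).
Since O(3ⁿ) grows at least as fast as O(log² n), f(n) = Ω(g(n)) is true.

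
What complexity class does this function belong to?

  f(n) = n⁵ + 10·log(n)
O(n⁵)

The dominant term in n⁵ + 10·log(n) is n⁵, which is Θ(n⁵).
Lower-order terms (10·log(n)) are asymptotically negligible.
Constants are absorbed, so the tightest bound is O(n⁵).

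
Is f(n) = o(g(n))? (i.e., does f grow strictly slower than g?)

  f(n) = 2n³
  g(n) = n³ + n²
False

f(n) = 2n³ is O(n³), and g(n) = n³ + n² is O(n³).
Since they have the same growth rate, f(n) = o(g(n)) is false.
(f = o(g) requires f to grow strictly slower, not equal.)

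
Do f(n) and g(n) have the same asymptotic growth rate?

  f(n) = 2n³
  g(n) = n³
True

f(n) = 2n³ and g(n) = n³ are both O(n³).
Since they have the same asymptotic growth rate, f(n) = Θ(g(n)) is true.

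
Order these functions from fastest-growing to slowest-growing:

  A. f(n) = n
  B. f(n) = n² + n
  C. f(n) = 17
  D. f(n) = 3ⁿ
D > B > A > C

Comparing growth rates:
D = 3ⁿ is O(3ⁿ)
B = n² + n is O(n²)
A = n is O(n)
C = 17 is O(1)

Therefore, the order from fastest to slowest is: D > B > A > C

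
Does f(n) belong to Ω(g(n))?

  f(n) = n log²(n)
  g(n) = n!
False

f(n) = n log²(n) is O(n log² n), and g(n) = n! is O(n!).
Since O(n log² n) grows slower than O(n!), f(n) = Ω(g(n)) is false.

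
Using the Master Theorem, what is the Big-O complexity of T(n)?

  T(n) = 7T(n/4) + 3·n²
Θ(n²)

Master Theorem: a = 7, b = 4, f(n) = 3·n².
Compute the critical exponent d = log₄(7) = 1.404.
Compare f(n) = Θ(n²) against n^d:
  k = 2 > d = 1.404, so f(n) = Ω(n^(d+ε)) — Case 3.
  Regularity: a·(n/b)^2/n^2 = a/b^2 = 7/16 < 1 ✓.
  The top-level work dominates: T(n) = Θ(f(n)) = Θ(n²).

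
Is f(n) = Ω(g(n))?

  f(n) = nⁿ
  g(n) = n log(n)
True

f(n) = nⁿ is O(nⁿ), and g(n) = n log(n) is O(n log n).
Since O(nⁿ) grows at least as fast as O(n log n), f(n) = Ω(g(n)) is true.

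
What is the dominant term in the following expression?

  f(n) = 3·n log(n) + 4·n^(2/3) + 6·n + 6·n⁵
6·n⁵

Looking at each term:
  - 3·n log(n) is O(n log n)
  - 4·n^(2/3) is O(n^(2/3))
  - 6·n is O(n)
  - 6·n⁵ is O(n⁵)

The term 6·n⁵ (O(n⁵)) grows fastest and dominates all others.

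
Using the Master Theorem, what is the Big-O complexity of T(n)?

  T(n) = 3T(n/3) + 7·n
Θ(n log n)

Master Theorem: a = 3, b = 3, f(n) = 7·n.
Compute the critical exponent d = log₃(3) = 1.
Compare f(n) = Θ(n) against n^d:
  k = 1 = d, so f(n) = Θ(n^d) — Case 2.
  Work is balanced across levels: T(n) = Θ(n^d log n) = Θ(n log n).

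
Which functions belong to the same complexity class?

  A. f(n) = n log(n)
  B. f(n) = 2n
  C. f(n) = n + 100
B and C

Examining each function:
  A. n log(n) is O(n log n)
  B. 2n is O(n)
  C. n + 100 is O(n)

Functions B and C both have the same complexity class.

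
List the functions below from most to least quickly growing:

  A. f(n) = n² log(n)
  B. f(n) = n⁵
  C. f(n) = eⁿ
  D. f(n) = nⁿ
D > C > B > A

Comparing growth rates:
D = nⁿ is O(nⁿ)
C = eⁿ is O(eⁿ)
B = n⁵ is O(n⁵)
A = n² log(n) is O(n² log n)

Therefore, the order from fastest to slowest is: D > C > B > A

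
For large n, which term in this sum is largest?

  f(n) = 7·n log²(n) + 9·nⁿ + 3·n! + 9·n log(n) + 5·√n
9·nⁿ

Looking at each term:
  - 7·n log²(n) is O(n log² n)
  - 9·nⁿ is O(nⁿ)
  - 3·n! is O(n!)
  - 9·n log(n) is O(n log n)
  - 5·√n is O(√n)

The term 9·nⁿ (O(nⁿ)) grows fastest and dominates all others.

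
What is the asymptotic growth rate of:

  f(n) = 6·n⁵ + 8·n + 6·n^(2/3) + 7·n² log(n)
Θ(n⁵)

Order the terms by growth rate: 6·n^(2/3) ≺ 8·n ≺ 7·n² log(n) ≺ 6·n⁵.
The fastest-growing term 6·n⁵ dominates as n → ∞; dropping its constant factor gives Θ(n⁵).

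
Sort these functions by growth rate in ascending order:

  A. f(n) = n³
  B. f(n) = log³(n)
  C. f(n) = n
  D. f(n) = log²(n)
D < B < C < A

Comparing growth rates:
D = log²(n) is O(log² n)
B = log³(n) is O(log³ n)
C = n is O(n)
A = n³ is O(n³)

Therefore, the order from slowest to fastest is: D < B < C < A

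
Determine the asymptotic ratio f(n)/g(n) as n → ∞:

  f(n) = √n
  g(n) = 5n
0

Since √n (O(√n)) grows slower than 5n (O(n)),
the ratio f(n)/g(n) → 0 as n → ∞.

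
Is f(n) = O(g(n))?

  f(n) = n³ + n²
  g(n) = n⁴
True

f(n) = n³ + n² is O(n³), and g(n) = n⁴ is O(n⁴).
Since O(n³) ⊆ O(n⁴) (f grows no faster than g), f(n) = O(g(n)) is true.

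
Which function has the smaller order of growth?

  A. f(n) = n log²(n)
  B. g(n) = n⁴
A

f(n) = n log²(n) is O(n log² n), while g(n) = n⁴ is O(n⁴).
Since O(n log² n) grows slower than O(n⁴), f(n) is dominated.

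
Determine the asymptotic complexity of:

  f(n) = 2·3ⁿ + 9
O(3ⁿ)

The dominant term in 2·3ⁿ + 9 is 2·3ⁿ, which is Θ(3ⁿ).
Lower-order terms (9) are asymptotically negligible.
Constants are absorbed, so the tightest bound is O(3ⁿ).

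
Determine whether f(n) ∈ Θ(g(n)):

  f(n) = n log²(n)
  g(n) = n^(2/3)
False

f(n) = n log²(n) is O(n log² n), and g(n) = n^(2/3) is O(n^(2/3)).
Since they have different growth rates, f(n) = Θ(g(n)) is false.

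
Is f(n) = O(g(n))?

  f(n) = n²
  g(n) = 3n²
True

f(n) = n² and g(n) = 3n² are both O(n²).
Big-O permits equal growth rates (f ≤ c·g for some c), so f(n) = O(g(n)) is true.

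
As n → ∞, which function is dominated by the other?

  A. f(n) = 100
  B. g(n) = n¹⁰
A

f(n) = 100 is O(1), while g(n) = n¹⁰ is O(n¹⁰).
Since O(1) grows slower than O(n¹⁰), f(n) is dominated.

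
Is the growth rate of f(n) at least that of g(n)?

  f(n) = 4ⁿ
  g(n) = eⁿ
True

f(n) = 4ⁿ is O(4ⁿ), and g(n) = eⁿ is O(eⁿ).
Since O(4ⁿ) grows at least as fast as O(eⁿ), f(n) = Ω(g(n)) is true.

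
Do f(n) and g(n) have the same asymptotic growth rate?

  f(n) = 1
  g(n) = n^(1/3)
False

f(n) = 1 is O(1), and g(n) = n^(1/3) is O(n^(1/3)).
Since they have different growth rates, f(n) = Θ(g(n)) is false.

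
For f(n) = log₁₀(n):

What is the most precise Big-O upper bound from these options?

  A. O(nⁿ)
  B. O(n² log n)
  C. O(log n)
C

f(n) = log₁₀(n) is O(log n).
All listed options are valid Big-O bounds (upper bounds),
but O(log n) is the tightest (smallest valid bound).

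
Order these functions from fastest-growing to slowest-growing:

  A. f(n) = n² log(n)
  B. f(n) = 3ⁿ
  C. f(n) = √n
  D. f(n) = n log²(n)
B > A > D > C

Comparing growth rates:
B = 3ⁿ is O(3ⁿ)
A = n² log(n) is O(n² log n)
D = n log²(n) is O(n log² n)
C = √n is O(√n)

Therefore, the order from fastest to slowest is: B > A > D > C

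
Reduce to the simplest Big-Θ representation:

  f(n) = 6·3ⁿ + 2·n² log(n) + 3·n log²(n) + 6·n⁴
Θ(3ⁿ)

Order the terms by growth rate: 3·n log²(n) ≺ 2·n² log(n) ≺ 6·n⁴ ≺ 6·3ⁿ.
The fastest-growing term 6·3ⁿ dominates as n → ∞; dropping its constant factor gives Θ(3ⁿ).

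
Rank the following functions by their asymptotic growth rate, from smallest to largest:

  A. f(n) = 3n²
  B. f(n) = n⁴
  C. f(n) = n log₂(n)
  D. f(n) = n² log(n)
C < A < D < B

Comparing growth rates:
C = n log₂(n) is O(n log n)
A = 3n² is O(n²)
D = n² log(n) is O(n² log n)
B = n⁴ is O(n⁴)

Therefore, the order from slowest to fastest is: C < A < D < B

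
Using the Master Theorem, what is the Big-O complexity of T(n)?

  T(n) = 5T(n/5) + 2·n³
Θ(n³)

Master Theorem: a = 5, b = 5, f(n) = 2·n³.
Compute the critical exponent d = log₅(5) = 1.
Compare f(n) = Θ(n³) against n^d:
  k = 3 > d = 1, so f(n) = Ω(n^(d+ε)) — Case 3.
  Regularity: a·(n/b)^3/n^3 = a/b^3 = 5/125 < 1 ✓.
  The top-level work dominates: T(n) = Θ(f(n)) = Θ(n³).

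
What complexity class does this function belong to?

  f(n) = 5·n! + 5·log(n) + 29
O(n!)

The dominant term in 5·n! + 5·log(n) + 29 is 5·n!, which is Θ(n!).
Lower-order terms (5·log(n), 29) are asymptotically negligible.
Constants are absorbed, so the tightest bound is O(n!).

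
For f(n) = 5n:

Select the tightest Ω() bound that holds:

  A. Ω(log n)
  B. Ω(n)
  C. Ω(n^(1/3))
B

f(n) = 5n is Ω(n).
All listed options are valid Big-Ω bounds (lower bounds),
but Ω(n) is the tightest (largest valid bound).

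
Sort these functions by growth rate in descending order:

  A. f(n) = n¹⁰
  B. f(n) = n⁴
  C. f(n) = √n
A > B > C

Comparing growth rates:
A = n¹⁰ is O(n¹⁰)
B = n⁴ is O(n⁴)
C = √n is O(√n)

Therefore, the order from fastest to slowest is: A > B > C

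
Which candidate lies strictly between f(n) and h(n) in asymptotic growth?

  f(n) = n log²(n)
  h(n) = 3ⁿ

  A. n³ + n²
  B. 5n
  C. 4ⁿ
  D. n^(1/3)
A

We need g(n) with n log²(n) = o(g(n)) and g(n) = o(3ⁿ), i.e. O(n log² n) ≺ g ≺ O(3ⁿ).
Check each option:
  A. n³ + n² — O(n³) is strictly between O(n log² n) and O(3ⁿ) ✓
  B. 5n — O(n) does not grow strictly faster than f(n)
  C. 4ⁿ — O(4ⁿ) does not grow strictly slower than h(n)
  D. n^(1/3) — O(n^(1/3)) does not grow strictly faster than f(n)

Only option A (n³ + n²) lies strictly between.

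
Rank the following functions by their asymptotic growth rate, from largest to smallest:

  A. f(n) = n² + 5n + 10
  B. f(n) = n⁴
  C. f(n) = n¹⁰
C > B > A

Comparing growth rates:
C = n¹⁰ is O(n¹⁰)
B = n⁴ is O(n⁴)
A = n² + 5n + 10 is O(n²)

Therefore, the order from fastest to slowest is: C > B > A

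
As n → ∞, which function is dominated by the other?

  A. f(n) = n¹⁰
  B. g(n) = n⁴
B

f(n) = n¹⁰ is O(n¹⁰), while g(n) = n⁴ is O(n⁴).
Since O(n⁴) grows slower than O(n¹⁰), g(n) is dominated.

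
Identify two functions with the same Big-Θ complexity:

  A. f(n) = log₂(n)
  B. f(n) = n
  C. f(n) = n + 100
B and C

Examining each function:
  A. log₂(n) is O(log n)
  B. n is O(n)
  C. n + 100 is O(n)

Functions B and C both have the same complexity class.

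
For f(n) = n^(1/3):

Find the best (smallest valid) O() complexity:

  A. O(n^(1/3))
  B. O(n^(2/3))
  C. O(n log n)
A

f(n) = n^(1/3) is O(n^(1/3)).
All listed options are valid Big-O bounds (upper bounds),
but O(n^(1/3)) is the tightest (smallest valid bound).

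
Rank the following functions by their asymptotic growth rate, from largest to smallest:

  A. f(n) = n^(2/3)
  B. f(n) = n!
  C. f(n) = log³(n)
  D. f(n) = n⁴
B > D > A > C

Comparing growth rates:
B = n! is O(n!)
D = n⁴ is O(n⁴)
A = n^(2/3) is O(n^(2/3))
C = log³(n) is O(log³ n)

Therefore, the order from fastest to slowest is: B > D > A > C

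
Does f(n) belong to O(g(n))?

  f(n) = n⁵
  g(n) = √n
False

f(n) = n⁵ is O(n⁵), and g(n) = √n is O(√n).
Since O(n⁵) grows faster than O(√n), f(n) = O(g(n)) is false.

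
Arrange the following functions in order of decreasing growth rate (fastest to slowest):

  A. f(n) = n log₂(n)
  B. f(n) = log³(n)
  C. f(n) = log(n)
A > B > C

Comparing growth rates:
A = n log₂(n) is O(n log n)
B = log³(n) is O(log³ n)
C = log(n) is O(log n)

Therefore, the order from fastest to slowest is: A > B > C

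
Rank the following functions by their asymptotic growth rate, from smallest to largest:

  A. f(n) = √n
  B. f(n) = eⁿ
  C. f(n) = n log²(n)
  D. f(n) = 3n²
A < C < D < B

Comparing growth rates:
A = √n is O(√n)
C = n log²(n) is O(n log² n)
D = 3n² is O(n²)
B = eⁿ is O(eⁿ)

Therefore, the order from slowest to fastest is: A < C < D < B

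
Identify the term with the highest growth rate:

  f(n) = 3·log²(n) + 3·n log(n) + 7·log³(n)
3·n log(n)

Looking at each term:
  - 3·log²(n) is O(log² n)
  - 3·n log(n) is O(n log n)
  - 7·log³(n) is O(log³ n)

The term 3·n log(n) (O(n log n)) grows fastest and dominates all others.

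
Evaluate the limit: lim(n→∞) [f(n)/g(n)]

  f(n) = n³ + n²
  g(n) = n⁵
0

Since n³ + n² (O(n³)) grows slower than n⁵ (O(n⁵)),
the ratio f(n)/g(n) → 0 as n → ∞.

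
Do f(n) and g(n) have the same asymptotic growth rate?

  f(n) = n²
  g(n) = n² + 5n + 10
True

f(n) = n² and g(n) = n² + 5n + 10 are both O(n²).
Since they have the same asymptotic growth rate, f(n) = Θ(g(n)) is true.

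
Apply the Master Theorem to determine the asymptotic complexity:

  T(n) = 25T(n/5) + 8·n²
Θ(n² log n)

Master Theorem: a = 25, b = 5, f(n) = 8·n².
Compute the critical exponent d = log₅(25) = 2.
Compare f(n) = Θ(n²) against n^d:
  k = 2 = d, so f(n) = Θ(n^d) — Case 2.
  Work is balanced across levels: T(n) = Θ(n^d log n) = Θ(n² log n).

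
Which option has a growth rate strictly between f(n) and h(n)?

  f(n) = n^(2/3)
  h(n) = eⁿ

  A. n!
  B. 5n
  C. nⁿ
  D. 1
B

We need g(n) with n^(2/3) = o(g(n)) and g(n) = o(eⁿ), i.e. O(n^(2/3)) ≺ g ≺ O(eⁿ).
Check each option:
  A. n! — O(n!) does not grow strictly slower than h(n)
  B. 5n — O(n) is strictly between O(n^(2/3)) and O(eⁿ) ✓
  C. nⁿ — O(nⁿ) does not grow strictly slower than h(n)
  D. 1 — O(1) does not grow strictly faster than f(n)

Only option B (5n) lies strictly between.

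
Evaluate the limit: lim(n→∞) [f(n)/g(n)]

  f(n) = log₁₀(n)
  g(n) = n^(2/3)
0

Since log₁₀(n) (O(log n)) grows slower than n^(2/3) (O(n^(2/3))),
the ratio f(n)/g(n) → 0 as n → ∞.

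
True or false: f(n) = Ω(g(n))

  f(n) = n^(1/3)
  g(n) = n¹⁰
False

f(n) = n^(1/3) is O(n^(1/3)), and g(n) = n¹⁰ is O(n¹⁰).
Since O(n^(1/3)) grows slower than O(n¹⁰), f(n) = Ω(g(n)) is false.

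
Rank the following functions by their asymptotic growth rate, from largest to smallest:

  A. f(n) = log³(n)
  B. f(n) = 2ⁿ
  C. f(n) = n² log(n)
B > C > A

Comparing growth rates:
B = 2ⁿ is O(2ⁿ)
C = n² log(n) is O(n² log n)
A = log³(n) is O(log³ n)

Therefore, the order from fastest to slowest is: B > C > A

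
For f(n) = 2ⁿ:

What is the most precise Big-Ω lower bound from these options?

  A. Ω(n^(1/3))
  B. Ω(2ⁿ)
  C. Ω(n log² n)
B

f(n) = 2ⁿ is Ω(2ⁿ).
All listed options are valid Big-Ω bounds (lower bounds),
but Ω(2ⁿ) is the tightest (largest valid bound).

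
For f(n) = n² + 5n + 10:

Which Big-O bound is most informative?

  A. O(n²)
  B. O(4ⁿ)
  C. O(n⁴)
A

f(n) = n² + 5n + 10 is O(n²).
All listed options are valid Big-O bounds (upper bounds),
but O(n²) is the tightest (smallest valid bound).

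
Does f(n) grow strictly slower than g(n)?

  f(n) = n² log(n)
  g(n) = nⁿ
True

f(n) = n² log(n) is O(n² log n), and g(n) = nⁿ is O(nⁿ).
Since O(n² log n) grows strictly slower than O(nⁿ), f(n) = o(g(n)) is true.
This means lim(n→∞) f(n)/g(n) = 0.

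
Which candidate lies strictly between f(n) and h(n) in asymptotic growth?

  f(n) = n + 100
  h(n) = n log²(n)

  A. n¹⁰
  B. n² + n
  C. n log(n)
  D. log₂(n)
C

We need g(n) with n + 100 = o(g(n)) and g(n) = o(n log²(n)), i.e. O(n) ≺ g ≺ O(n log² n).
Check each option:
  A. n¹⁰ — O(n¹⁰) does not grow strictly slower than h(n)
  B. n² + n — O(n²) does not grow strictly slower than h(n)
  C. n log(n) — O(n log n) is strictly between O(n) and O(n log² n) ✓
  D. log₂(n) — O(log n) does not grow strictly faster than f(n)

Only option C (n log(n)) lies strictly between.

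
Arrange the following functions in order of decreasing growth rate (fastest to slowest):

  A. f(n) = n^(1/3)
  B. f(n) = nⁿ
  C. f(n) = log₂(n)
B > A > C

Comparing growth rates:
B = nⁿ is O(nⁿ)
A = n^(1/3) is O(n^(1/3))
C = log₂(n) is O(log n)

Therefore, the order from fastest to slowest is: B > A > C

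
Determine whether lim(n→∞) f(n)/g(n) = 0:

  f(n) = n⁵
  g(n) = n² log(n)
False

f(n) = n⁵ is O(n⁵), and g(n) = n² log(n) is O(n² log n).
Since O(n⁵) grows faster than or equal to O(n² log n), f(n) = o(g(n)) is false.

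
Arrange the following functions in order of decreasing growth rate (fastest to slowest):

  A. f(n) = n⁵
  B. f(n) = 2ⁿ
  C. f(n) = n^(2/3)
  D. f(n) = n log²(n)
B > A > D > C

Comparing growth rates:
B = 2ⁿ is O(2ⁿ)
A = n⁵ is O(n⁵)
D = n log²(n) is O(n log² n)
C = n^(2/3) is O(n^(2/3))

Therefore, the order from fastest to slowest is: B > A > D > C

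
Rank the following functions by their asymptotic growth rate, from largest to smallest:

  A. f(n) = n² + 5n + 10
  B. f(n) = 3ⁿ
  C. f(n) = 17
B > A > C

Comparing growth rates:
B = 3ⁿ is O(3ⁿ)
A = n² + 5n + 10 is O(n²)
C = 17 is O(1)

Therefore, the order from fastest to slowest is: B > A > C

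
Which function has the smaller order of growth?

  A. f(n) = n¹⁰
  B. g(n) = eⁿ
A

f(n) = n¹⁰ is O(n¹⁰), while g(n) = eⁿ is O(eⁿ).
Since O(n¹⁰) grows slower than O(eⁿ), f(n) is dominated.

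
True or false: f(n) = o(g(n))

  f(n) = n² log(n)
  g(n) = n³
True

f(n) = n² log(n) is O(n² log n), and g(n) = n³ is O(n³).
Since O(n² log n) grows strictly slower than O(n³), f(n) = o(g(n)) is true.
This means lim(n→∞) f(n)/g(n) = 0.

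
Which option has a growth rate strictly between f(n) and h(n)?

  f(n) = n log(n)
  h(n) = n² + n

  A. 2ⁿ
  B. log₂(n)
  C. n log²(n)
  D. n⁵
C

We need g(n) with n log(n) = o(g(n)) and g(n) = o(n² + n), i.e. O(n log n) ≺ g ≺ O(n²).
Check each option:
  A. 2ⁿ — O(2ⁿ) does not grow strictly slower than h(n)
  B. log₂(n) — O(log n) does not grow strictly faster than f(n)
  C. n log²(n) — O(n log² n) is strictly between O(n log n) and O(n²) ✓
  D. n⁵ — O(n⁵) does not grow strictly slower than h(n)

Only option C (n log²(n)) lies strictly between.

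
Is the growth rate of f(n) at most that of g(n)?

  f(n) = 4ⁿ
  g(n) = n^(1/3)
False

f(n) = 4ⁿ is O(4ⁿ), and g(n) = n^(1/3) is O(n^(1/3)).
Since O(4ⁿ) grows faster than O(n^(1/3)), f(n) = O(g(n)) is false.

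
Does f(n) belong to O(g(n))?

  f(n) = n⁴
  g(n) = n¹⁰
True

f(n) = n⁴ is O(n⁴), and g(n) = n¹⁰ is O(n¹⁰).
Since O(n⁴) ⊆ O(n¹⁰) (f grows no faster than g), f(n) = O(g(n)) is true.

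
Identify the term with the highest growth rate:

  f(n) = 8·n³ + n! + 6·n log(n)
n!

Looking at each term:
  - 8·n³ is O(n³)
  - n! is O(n!)
  - 6·n log(n) is O(n log n)

The term n! (O(n!)) grows fastest and dominates all others.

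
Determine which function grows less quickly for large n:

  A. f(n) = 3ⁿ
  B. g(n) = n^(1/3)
B

f(n) = 3ⁿ is O(3ⁿ), while g(n) = n^(1/3) is O(n^(1/3)).
Since O(n^(1/3)) grows slower than O(3ⁿ), g(n) is dominated.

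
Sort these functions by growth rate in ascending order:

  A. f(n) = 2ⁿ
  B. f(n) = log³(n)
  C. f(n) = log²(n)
C < B < A

Comparing growth rates:
C = log²(n) is O(log² n)
B = log³(n) is O(log³ n)
A = 2ⁿ is O(2ⁿ)

Therefore, the order from slowest to fastest is: C < B < A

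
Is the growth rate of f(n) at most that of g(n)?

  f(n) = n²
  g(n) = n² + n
True

f(n) = n² and g(n) = n² + n are both O(n²).
Big-O permits equal growth rates (f ≤ c·g for some c), so f(n) = O(g(n)) is true.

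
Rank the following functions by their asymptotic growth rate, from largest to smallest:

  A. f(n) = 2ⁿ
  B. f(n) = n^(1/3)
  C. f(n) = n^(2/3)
A > C > B

Comparing growth rates:
A = 2ⁿ is O(2ⁿ)
C = n^(2/3) is O(n^(2/3))
B = n^(1/3) is O(n^(1/3))

Therefore, the order from fastest to slowest is: A > C > B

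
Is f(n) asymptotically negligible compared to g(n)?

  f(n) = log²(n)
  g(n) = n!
True

f(n) = log²(n) is O(log² n), and g(n) = n! is O(n!).
Since O(log² n) grows strictly slower than O(n!), f(n) = o(g(n)) is true.
This means lim(n→∞) f(n)/g(n) = 0.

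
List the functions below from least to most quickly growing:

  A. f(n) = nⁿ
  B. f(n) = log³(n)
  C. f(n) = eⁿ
B < C < A

Comparing growth rates:
B = log³(n) is O(log³ n)
C = eⁿ is O(eⁿ)
A = nⁿ is O(nⁿ)

Therefore, the order from slowest to fastest is: B < C < A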